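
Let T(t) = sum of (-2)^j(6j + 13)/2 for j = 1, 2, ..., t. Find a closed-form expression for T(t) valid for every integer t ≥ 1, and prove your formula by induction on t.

We claim T(t) = (-2)^t(2t + 5) - 5 for all t ≥ 1.
Base step (t = 1): T(1) = -19, and the closed form gives -19. They agree.
Suppose the result is true for t = j, so T(j) = (-2)^j(2j + 5) - 5.
Then T(j+1) = T(j) + ((-2)^j(-6j - 19)) = ((-2)^j(2j + 5) - 5) + ((-2)^j(-6j - 19)).
Simplifying, T(j+1) = -4(-2)^j·j - 14(-2)^j - 5 = (-2)^(j+1)(2(j+1) + 5) - 5,
which is the closed form with t = j+1.
By the principle of mathematical induction, the result holds for all t ≥ 1.

T(t) = (-2)^t(2t + 5) - 5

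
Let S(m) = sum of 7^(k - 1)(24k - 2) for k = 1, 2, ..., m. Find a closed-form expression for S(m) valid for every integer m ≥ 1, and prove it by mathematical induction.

S(m) = 7^m(4m - 1) + 1

We claim S(m) = 7^m(4m - 1) + 1 for all m ≥ 1.
Base case (m = 1): S(1) = 22, and the closed form gives 22. They agree.
Inductive step: suppose the statement holds for some k ≥ 1, so S(k) = 7^k(4k - 1) + 1.
Then S(k+1) = S(k) + (7^k(24k + 22)) = (7^k(4k - 1) + 1) + (7^k(24k + 22)).
Simplifying, S(k+1) = 28·7^k·k + 21·7^k + 1 = 7^(k+1)(4(k+1) - 1) + 1,
which is the closed form with m = k+1.
This completes the induction.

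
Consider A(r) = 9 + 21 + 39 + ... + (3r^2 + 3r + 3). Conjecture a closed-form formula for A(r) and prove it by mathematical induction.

A(r) = r(r^2 + 3r + 5)

We claim A(r) = r(r^2 + 3r + 5) for all r ≥ 1.
Base case (r = 1): A(1) = 9, and the closed form gives 9. They agree.
Suppose the result is true for r = p, so A(p) = p(p^2 + 3p + 5).
Then A(p+1) = A(p) + (3p + 3(p + 1)^2 + 6) = (p(p^2 + 3p + 5)) + (3p + 3(p + 1)^2 + 6).
Simplifying, A(p+1) = (p + 1)(p^2 + 5p + 9) = (p+1)((p+1)^2 + 3(p+1) + 5),
which is the closed form with r = p+1.
This completes the induction.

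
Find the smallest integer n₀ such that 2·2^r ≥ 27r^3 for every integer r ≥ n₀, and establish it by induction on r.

n₀ = 16

At r = 15: 65536 < 91125, so the inequality fails and n₀ ≥ 16. We prove 2·2^r ≥ 27r^3 for all r ≥ 16.
When r = 16: 2·2^r = 131072 and 27r^3 = 110592, so 131072 ≥ 110592.
Suppose the result is true for r = m, so 2·2^m ≥ 27m^3.
Then 2·2^(m + 1) = 2·(2·2^m) ≥ 2·(27m^3).
Also, for m ≥ 16 we have 2·(27m^3) ≥ 27(m+1)^3, since 2 ≥ (1 + 1/m)^3 for all m ≥ 16.
Combining, 2·2^(m + 1) ≥ 27(m+1)^3.
This completes the induction.
Hence the smallest such n₀ is 16.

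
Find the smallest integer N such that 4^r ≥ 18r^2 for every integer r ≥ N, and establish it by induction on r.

At r = 4: 256 < 288, so the inequality fails and N ≥ 5. We prove 4^r ≥ 18r^2 for all r ≥ 5.
For the base case r = 5: 4^r = 1024 and 18r^2 = 450, so 1024 ≥ 450.
Inductive step: suppose the statement holds for some m ≥ 5, so 4^m ≥ 18m^2.
Then 4^(m + 1) = 4·(4^m) ≥ 4·(18m^2).
Also, for m ≥ 5 we have 4·(18m^2) ≥ 18(m+1)^2, since 4 ≥ (1 + 1/m)^2 for all m ≥ 5.
Combining, 4^(m + 1) ≥ 18(m+1)^2.
This completes the induction.
Hence the smallest such N is 5.

N = 5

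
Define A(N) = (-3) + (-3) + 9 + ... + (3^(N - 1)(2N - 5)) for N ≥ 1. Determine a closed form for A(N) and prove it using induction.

We claim A(N) = 3^N(N - 3) + 3 for all N ≥ 1.
When N = 1: A(1) = -3, and the closed form gives -3. They agree.
Inductive step: assume the claim holds for N = j, so A(j) = 3^j(j - 3) + 3.
Then A(j+1) = A(j) + (3^j(2j - 3)) = (3^j(j - 3) + 3) + (3^j(2j - 3)).
Simplifying, A(j+1) = 3·3^j·j - 6·3^j + 3 = 3^(j+1)((j+1) - 3) + 3,
which is the closed form with N = j+1.
By the principle of mathematical induction, the result holds for all N ≥ 1.

A(N) = 3^N(N - 3) + 3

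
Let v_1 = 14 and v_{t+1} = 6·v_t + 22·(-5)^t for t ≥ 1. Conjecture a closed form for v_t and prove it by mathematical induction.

v_t = -2(-5)^t + 4·6^(t - 1)

Computing the first terms: v_1 = 14, v_2 = -26, v_3 = 394. This suggests v_t = -2(-5)^t + 4·6^(t - 1).
When t = 1: the formula gives 14 = 14 = v_1.
Inductive step: suppose the statement holds for some j ≥ 1, so v_j = -2(-5)^j + 4·6^(j - 1).
Then v_{j+1} = 6·v_j + 22·(-5)^j = 6·(-2(-5)^j + 4·6^(j - 1)) + 22·(-5)^j = -2(-5)^(j + 1) + 4·6^j = -2(-5)^(j+1) + 4·6^((j+1) - 1),
which is the claimed formula at t = j+1.
Hence, by induction on t, the claim holds for every t ≥ 1.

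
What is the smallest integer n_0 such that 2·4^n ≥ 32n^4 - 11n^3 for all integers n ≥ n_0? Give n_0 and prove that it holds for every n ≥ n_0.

n_0 = 8

At n = 7: 32768 < 73059, so the inequality fails and n_0 ≥ 8. We prove 2·4^n ≥ 32n^4 - 11n^3 for all n ≥ 8.
Base step (n = 8): 2·4^n = 131072 and 32n^4 - 11n^3 = 125440, so 131072 ≥ 125440.
Inductive step: assume the claim holds for n = p, so 2·4^p ≥ 32p^4 - 11p^3.
Then 2·4^(p + 1) = 4·(2·4^p) ≥ 4·(32p^4 - 11p^3).
Also, for p ≥ 8 we have 4·(32p^4 - 11p^3) ≥ 32(p+1)^4 - 11(p+1)^3, since 4·(32p^4 - 11p^3) − (32(p+1)^4 - 11(p+1)^3) = 96p^4 - 161p^3 - 159p^2 - 95p - 21, which is nonnegative for all p ≥ 8.
Combining, 2·4^(p + 1) ≥ 32(p+1)^4 - 11(p+1)^3.
This completes the induction.
Hence the smallest such n_0 is 8.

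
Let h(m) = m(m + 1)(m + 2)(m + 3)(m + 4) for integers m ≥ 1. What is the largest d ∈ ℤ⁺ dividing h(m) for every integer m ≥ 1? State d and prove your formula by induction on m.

d = 120

Computing the first values: h(1) = 120 and h(2) = 720; gcd(120, 720) = 120, so d ≤ 120.
We prove 120 | m(m + 1)(m + 2)(m + 3)(m + 4) for all m ≥ 1 by induction on m.
Base case (m = 1): h(1) = 120 = 120·(1), so 120 | h(1).
Suppose the result is true for m = j, i.e. 120 | h(j). Then
h(j+1) − h(j) = (j+1)·(j+2)·(j+3)·(j+4)·(j+5) − j·(j+1)·(j+2)·(j+3)·(j+4) = (j+1)·(j+2)·(j+3)·(j+4)·[(j+5) − j] = 5·(j+1)·(j+2)·(j+3)·(j+4). The product of 4 consecutive integers is divisible by (4)! = 24, so h(j+1) − h(j) is divisible by 5·24 = 120. By the inductive hypothesis 120 | h(j), hence 120 | h(j+1).
By induction, the statement is established for all m ≥ 1.
Therefore the largest such d is 120.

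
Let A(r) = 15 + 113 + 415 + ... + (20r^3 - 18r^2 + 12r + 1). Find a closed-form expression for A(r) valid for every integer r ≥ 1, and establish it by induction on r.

A(r) = r(5r^3 + 4r^2 + 2r + 4)

We claim A(r) = r(5r^3 + 4r^2 + 2r + 4) for all r ≥ 1.
Base case (r = 1): A(1) = 15, and the closed form gives 15. They agree.
Inductive step: assume the claim holds for r = p, so A(p) = p(5p^3 + 4p^2 + 2p + 4).
Then A(p+1) = A(p) + (20p^3 + 42p^2 + 36p + 15) = (p(5p^3 + 4p^2 + 2p + 4)) + (20p^3 + 42p^2 + 36p + 15).
Simplifying, A(p+1) = (p + 1)(5p^3 + 19p^2 + 25p + 15) = (p+1)(5(p+1)^3 + 4(p+1)^2 + 2(p+1) + 4),
which is the closed form with r = p+1.
By induction, the statement is established for all r ≥ 1.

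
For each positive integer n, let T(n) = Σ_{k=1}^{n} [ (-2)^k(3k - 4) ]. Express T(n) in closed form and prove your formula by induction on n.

We claim T(n) = 2(-2)^n(n - 1) + 2 for all n ≥ 1.
Base step (n = 1): T(1) = 2, and the closed form gives 2. They agree.
Inductive step: suppose the statement holds for some k ≥ 1, so T(k) = 2(-2)^k(k - 1) + 2.
Then T(k+1) = T(k) + ((-2)^(k + 1)(3k - 1)) = (2(-2)^k(k - 1) + 2) + ((-2)^(k + 1)(3k - 1)).
Simplifying, T(k+1) = -4(-2)^k·k + 2 = 2(-2)^(k+1)((k+1) - 1) + 2,
which is the closed form with n = k+1.
Hence, by induction on n, the claim holds for every n ≥ 1.

T(n) = 2(-2)^n(n - 1) + 2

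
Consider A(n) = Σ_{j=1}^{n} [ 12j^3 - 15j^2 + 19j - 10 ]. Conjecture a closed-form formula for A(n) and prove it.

A(n) = n(3n^3 + n^2 + 5n - 3)

We claim A(n) = n(3n^3 + n^2 + 5n - 3) for all n ≥ 1.
When n = 1: A(1) = 6, and the closed form gives 6. They agree.
Inductive step: suppose the statement holds for some j ≥ 1, so A(j) = j(3j^3 + j^2 + 5j - 3).
Then A(j+1) = A(j) + (12j^3 + 21j^2 + 25j + 6) = (j(3j^3 + j^2 + 5j - 3)) + (12j^3 + 21j^2 + 25j + 6).
Simplifying, A(j+1) = (j + 1)(3j^3 + 10j^2 + 16j + 6) = (j+1)(3(j+1)^3 + (j+1)^2 + 5(j+1) - 3),
which is the closed form with n = j+1.
Hence, by induction on n, the claim holds for every n ≥ 1.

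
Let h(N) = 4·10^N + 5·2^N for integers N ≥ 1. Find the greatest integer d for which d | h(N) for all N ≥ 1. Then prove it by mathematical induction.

Computing the first values: h(1) = 50 and h(2) = 420; gcd(50, 420) = 10, so d ≤ 10.
We prove 10 | 4·10^N + 5·2^N for all N ≥ 1 by induction on N.
Base case (N = 1): h(1) = 50 = 10·(5), so 10 | h(1).
Suppose the result is true for N = j, i.e. 10 | h(j). Then
h(j+1) − 10·h(j) = (4·10^(j+1) + 5·2^(j+1)) − 10·(4·10^j + 5·2^j) = (5)·2^j·(2 − 10) = (-40)·2^j. Since 10 | h(j) by the inductive hypothesis, 10 | 10·h(j); and 10 | -40 since -40 = 10·-4. Therefore 10 | h(j+1).
By induction, the statement is established for all N ≥ 1.
Therefore the largest such d is 10.

d = 10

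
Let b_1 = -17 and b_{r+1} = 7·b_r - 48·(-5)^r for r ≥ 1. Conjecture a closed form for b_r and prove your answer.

b_r = 4(-5)^r + 3·7^(r - 1)

Computing the first terms: b_1 = -17, b_2 = 121, b_3 = -353. This suggests b_r = 4(-5)^r + 3·7^(r - 1).
Base step (r = 1): the formula gives -17 = -17 = b_1.
For the inductive step, assume it holds for an arbitrary j ≥ 1, so b_j = 4(-5)^j + 3·7^(j - 1).
Then b_{j+1} = 7·b_j - 48·(-5)^j = 7·(4(-5)^j + 3·7^(j - 1)) - 48·(-5)^j = 4(-5)^(j + 1) + 3·7^j = 4(-5)^(j+1) + 3·7^((j+1) - 1),
which is the claimed formula at r = j+1.
By induction, the statement is established for all r ≥ 1.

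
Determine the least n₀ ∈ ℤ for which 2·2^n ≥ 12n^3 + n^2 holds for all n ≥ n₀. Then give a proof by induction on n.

n₀ = 15

At n = 14: 32768 < 33124, so the inequality fails and n₀ ≥ 15. We prove 2·2^n ≥ 12n^3 + n^2 for all n ≥ 15.
When n = 15: 2·2^n = 65536 and 12n^3 + n^2 = 40725, so 65536 ≥ 40725.
For the inductive step, assume it holds for an arbitrary k ≥ 15, so 2·2^k ≥ 12k^3 + k^2.
Then 2·2^(k + 1) = 2·(2·2^k) ≥ 2·(12k^3 + k^2).
Also, for k ≥ 15 we have 2·(12k^3 + k^2) ≥ 12(k+1)^3 + (k+1)^2, since 2·(12k^3 + k^2) − (12(k+1)^3 + (k+1)^2) = 12k^3 - 35k^2 - 38k - 13, which is nonnegative for all k ≥ 15.
Combining, 2·2^(k + 1) ≥ 12(k+1)^3 + (k+1)^2.
This completes the induction.
Hence the smallest such n₀ is 15.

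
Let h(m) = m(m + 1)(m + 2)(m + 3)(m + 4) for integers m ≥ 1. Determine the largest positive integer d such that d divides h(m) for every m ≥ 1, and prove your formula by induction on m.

Computing the first values: h(1) = 120 and h(2) = 720; gcd(120, 720) = 120, so d ≤ 120.
We prove 120 | m(m + 1)(m + 2)(m + 3)(m + 4) for all m ≥ 1 by induction on m.
Base case (m = 1): h(1) = 120 = 120·(1), so 120 | h(1).
Inductive step: assume the claim holds for m = r, i.e. 120 | h(r). Then
h(r+1) − h(r) = (r+1)·(r+2)·(r+3)·(r+4)·(r+5) − r·(r+1)·(r+2)·(r+3)·(r+4) = (r+1)·(r+2)·(r+3)·(r+4)·[(r+5) − r] = 5·(r+1)·(r+2)·(r+3)·(r+4). The product of 4 consecutive integers is divisible by (4)! = 24, so h(r+1) − h(r) is divisible by 5·24 = 120. By the inductive hypothesis 120 | h(r), hence 120 | h(r+1).
By the principle of mathematical induction, the result holds for all m ≥ 1.
Therefore the largest such d is 120.

d = 120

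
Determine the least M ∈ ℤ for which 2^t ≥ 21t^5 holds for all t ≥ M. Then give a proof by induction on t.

At t = 28: 268435456 < 361417728, so the inequality fails and M ≥ 29. We prove 2^t ≥ 21t^5 for all t ≥ 29.
For the base case t = 29: 2^t = 536870912 and 21t^5 = 430734129, so 536870912 ≥ 430734129.
For the inductive step, assume it holds for an arbitrary j ≥ 29, so 2^j ≥ 21j^5.
Then 2^(j + 1) = 2·(2^j) ≥ 2·(21j^5).
Also, for j ≥ 29 we have 2·(21j^5) ≥ 21(j+1)^5, since 2 ≥ (1 + 1/j)^5 for all j ≥ 29.
Combining, 2^(j + 1) ≥ 21(j+1)^5.
By induction, the statement is established for all t ≥ 29.
Hence the smallest such M is 29.

M = 29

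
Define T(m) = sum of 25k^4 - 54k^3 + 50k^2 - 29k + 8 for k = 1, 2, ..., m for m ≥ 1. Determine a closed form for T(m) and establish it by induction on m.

T(m) = m(m - 1)(5m^3 + 4m^2 + 2m - 1)

We claim T(m) = m(m - 1)(5m^3 + 4m^2 + 2m - 1) for all m ≥ 1.
Base step (m = 1): T(1) = 0, and the closed form gives 0. They agree.
Inductive step: assume the claim holds for m = k, so T(k) = k(5k^4 - k^3 - 2k^2 - 3k + 1).
Then T(k+1) = T(k) + (k(25k^3 + 46k^2 + 38k + 9)) = (k(5k^4 - k^3 - 2k^2 - 3k + 1)) + (k(25k^3 + 46k^2 + 38k + 9)).
Simplifying, T(k+1) = k(k + 1)(5k^3 + 19k^2 + 25k + 10) = (k+1)((k+1) - 1)(5(k+1)^3 + 4(k+1)^2 + 2(k+1) - 1),
which is the closed form with m = k+1.
This completes the induction.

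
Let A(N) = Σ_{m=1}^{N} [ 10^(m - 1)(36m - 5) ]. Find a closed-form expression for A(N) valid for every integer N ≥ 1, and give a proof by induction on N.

We claim A(N) = 10^N(4N - 1) + 1 for all N ≥ 1.
When N = 1: A(1) = 31, and the closed form gives 31. They agree.
For the inductive step, assume it holds for an arbitrary m ≥ 1, so A(m) = 10^m(4m - 1) + 1.
Then A(m+1) = A(m) + (10^m(36m + 31)) = (10^m(4m - 1) + 1) + (10^m(36m + 31)).
Simplifying, A(m+1) = 40·10^m·m + 30·10^m + 1 = 10^(m+1)(4(m+1) - 1) + 1,
which is the closed form with N = m+1.
By induction, the statement is established for all N ≥ 1.

A(N) = 10^N(4N - 1) + 1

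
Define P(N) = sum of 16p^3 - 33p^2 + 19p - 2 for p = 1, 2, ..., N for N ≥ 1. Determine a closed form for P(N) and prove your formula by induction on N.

We claim P(N) = N(N - 1)(4N^2 + N - 2) for all N ≥ 1.
For the base case N = 1: P(1) = 0, and the closed form gives 0. They agree.
For the inductive step, assume it holds for an arbitrary p ≥ 1, so P(p) = p(4p^3 - 3p^2 - 3p + 2).
Then P(p+1) = P(p) + (p(16p^2 + 15p + 1)) = (p(4p^3 - 3p^2 - 3p + 2)) + (p(16p^2 + 15p + 1)).
Simplifying, P(p+1) = p(p + 1)(4p^2 + 9p + 3) = (p+1)((p+1) - 1)(4(p+1)^2 + (p+1) - 2),
which is the closed form with N = p+1.
Hence, by induction on N, the claim holds for every N ≥ 1.

P(N) = N(N - 1)(4N^2 + N - 2)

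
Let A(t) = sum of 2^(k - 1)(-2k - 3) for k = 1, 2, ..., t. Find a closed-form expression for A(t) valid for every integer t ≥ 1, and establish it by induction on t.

A(t) = -2^t(2t + 1) + 1

We claim A(t) = -2^t(2t + 1) + 1 for all t ≥ 1.
For the base case t = 1: A(1) = -5, and the closed form gives -5. They agree.
Inductive step: suppose the statement holds for some k ≥ 1, so A(k) = -2^k(2k + 1) + 1.
Then A(k+1) = A(k) + (2^k(-2k - 5)) = (-2^k(2k + 1) + 1) + (2^k(-2k - 5)).
Simplifying, A(k+1) = -4·2^k·k - 6·2^k + 1 = -2^(k+1)(2(k+1) + 1) + 1,
which is the closed form with t = k+1.
Hence, by induction on t, the claim holds for every t ≥ 1.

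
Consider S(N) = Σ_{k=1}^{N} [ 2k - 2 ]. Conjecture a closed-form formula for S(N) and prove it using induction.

We claim S(N) = N(N - 1) for all N ≥ 1.
When N = 1: S(1) = 0, and the closed form gives 0. They agree.
Inductive step: suppose the statement holds for some k ≥ 1, so S(k) = k(k - 1).
Then S(k+1) = S(k) + (2k) = (k(k - 1)) + (2k).
Simplifying, S(k+1) = k(k + 1) = (k+1)((k+1) - 1),
which is the closed form with N = k+1.
By induction, the statement is established for all N ≥ 1.

S(N) = N(N - 1)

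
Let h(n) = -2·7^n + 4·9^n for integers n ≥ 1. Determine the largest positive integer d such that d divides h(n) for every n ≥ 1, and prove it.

Computing the first values: h(1) = 22 and h(2) = 226; gcd(22, 226) = 2, so d ≤ 2.
We prove 2 | -2·7^n + 4·9^n for all n ≥ 1 by induction on n.
Base step (n = 1): h(1) = 22 = 2·(11), so 2 | h(1).
Inductive step: assume the claim holds for n = i, i.e. 2 | h(i). Then
h(i+1) − 9·h(i) = (-2·7^(i+1) + 4·9^(i+1)) − 9·(-2·7^i + 4·9^i) = (-2)·7^i·(7 − 9) = (4)·7^i. Since 2 | h(i) by the inductive hypothesis, 2 | 9·h(i); and 2 | 4 since 4 = 2·2. Therefore 2 | h(i+1).
This completes the induction.
Therefore the largest such d is 2.

d = 2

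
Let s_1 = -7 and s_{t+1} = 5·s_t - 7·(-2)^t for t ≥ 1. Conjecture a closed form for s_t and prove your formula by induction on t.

s_t = (-2)^t - 5^t

Computing the first terms: s_1 = -7, s_2 = -21, s_3 = -133. This suggests s_t = (-2)^t - 5^t.
Base case (t = 1): the formula gives -7 = -7 = s_1.
Suppose the result is true for t = k, so s_k = (-2)^k - 5^k.
Then s_{k+1} = 5·s_k - 7·(-2)^k = 5·((-2)^k - 5^k) - 7·(-2)^k = (-2)^(k + 1) - 5^(k + 1),
which is the claimed formula at t = k+1.
By the principle of mathematical induction, the result holds for all t ≥ 1.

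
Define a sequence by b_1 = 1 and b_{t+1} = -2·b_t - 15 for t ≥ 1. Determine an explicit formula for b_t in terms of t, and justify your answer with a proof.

b_t = -3(-2)^t - 5

Computing the first terms: b_1 = 1, b_2 = -17, b_3 = 19. This suggests b_t = -3(-2)^t - 5.
Base step (t = 1): the formula gives 1 = 1 = b_1.
Inductive step: assume the claim holds for t = r, so b_r = -3(-2)^r - 5.
Then b_{r+1} = -2·b_r - 15 = -2·(-3(-2)^r - 5) - 15 = -3(-2)^(r + 1) - 5,
which is the claimed formula at t = r+1.
Hence, by induction on t, the claim holds for every t ≥ 1.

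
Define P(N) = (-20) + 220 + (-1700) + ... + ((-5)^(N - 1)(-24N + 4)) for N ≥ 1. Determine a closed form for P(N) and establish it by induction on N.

P(N) = 4(-5)^N·N

We claim P(N) = 4(-5)^N·N for all N ≥ 1.
Base step (N = 1): P(1) = -20, and the closed form gives -20. They agree.
For the inductive step, assume it holds for an arbitrary i ≥ 1, so P(i) = 4(-5)^i·i.
Then P(i+1) = P(i) + ((-5)^i(-24i - 20)) = (4(-5)^i·i) + ((-5)^i(-24i - 20)).
Simplifying, P(i+1) = (-5)^(i + 1)(4i + 4) = 4(-5)^(i+1)·(i+1),
which is the closed form with N = i+1.
This completes the induction.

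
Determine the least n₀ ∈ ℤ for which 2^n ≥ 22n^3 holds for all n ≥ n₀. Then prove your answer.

At n = 16: 65536 < 90112, so the inequality fails and n₀ ≥ 17. We prove 2^n ≥ 22n^3 for all n ≥ 17.
Base case (n = 17): 2^n = 131072 and 22n^3 = 108086, so 131072 ≥ 108086.
Inductive step: suppose the statement holds for some p ≥ 17, so 2^p ≥ 22p^3.
Then 2^(p + 1) = 2·(2^p) ≥ 2·(22p^3).
Also, for p ≥ 17 we have 2·(22p^3) ≥ 22(p+1)^3, since 2 ≥ (1 + 1/p)^3 for all p ≥ 17.
Combining, 2^(p + 1) ≥ 22(p+1)^3.
By induction, the statement is established for all n ≥ 17.
Hence the smallest such n₀ is 17.

n₀ = 17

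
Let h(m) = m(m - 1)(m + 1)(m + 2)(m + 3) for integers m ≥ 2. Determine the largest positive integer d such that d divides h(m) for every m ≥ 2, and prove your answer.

Computing the first values: h(2) = 120 and h(3) = 720; gcd(120, 720) = 120, so d ≤ 120.
We prove 120 | m(m - 1)(m + 1)(m + 2)(m + 3) for all m ≥ 2 by induction on m.
Base case (m = 2): h(2) = 120 = 120·(1), so 120 | h(2).
Inductive step: assume the claim holds for m = r, i.e. 120 | h(r). Then
h(r+1) − h(r) = r·(r+1)·(r+2)·(r+3)·(r+4) − (r-1)·r·(r+1)·(r+2)·(r+3) = r·(r+1)·(r+2)·(r+3)·[(r+4) − (r-1)] = 5·r·(r+1)·(r+2)·(r+3). The product of 4 consecutive integers is divisible by (4)! = 24, so h(r+1) − h(r) is divisible by 5·24 = 120. By the inductive hypothesis 120 | h(r), hence 120 | h(r+1).
By the principle of mathematical induction, the result holds for all m ≥ 2.
Therefore the largest such d is 120.

d = 120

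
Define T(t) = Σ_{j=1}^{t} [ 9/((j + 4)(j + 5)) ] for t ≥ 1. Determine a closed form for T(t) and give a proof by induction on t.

T(t) = 9t/(5(t + 5))

We claim T(t) = 9t/(5(t + 5)) for all t ≥ 1.
When t = 1: T(1) = 3/10, and the closed form gives 3/10. They agree.
Suppose the result is true for t = j, so T(j) = 9j/(5(j + 5)).
Then T(j+1) = T(j) + (9/((j + 5)(j + 6))) = (9j/(5(j + 5))) + (9/((j + 5)(j + 6))).
Simplifying, T(j+1) = 9(j + 1)/(5(j + 6)) = 9(j+1)/(5((j+1) + 5)),
which is the closed form with t = j+1.
Hence, by induction on t, the claim holds for every t ≥ 1.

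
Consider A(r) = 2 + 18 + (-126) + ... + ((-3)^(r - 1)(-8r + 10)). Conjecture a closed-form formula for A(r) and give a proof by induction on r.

A(r) = 2(-3)^r(r - 1) + 2

We claim A(r) = 2(-3)^r(r - 1) + 2 for all r ≥ 1.
Base case (r = 1): A(1) = 2, and the closed form gives 2. They agree.
Inductive step: assume the claim holds for r = p, so A(p) = 2(-3)^p(p - 1) + 2.
Then A(p+1) = A(p) + ((-3)^p(-8p + 2)) = (2(-3)^p(p - 1) + 2) + ((-3)^p(-8p + 2)).
Simplifying, A(p+1) = -6(-3)^p·p + 2 = 2(-3)^(p+1)((p+1) - 1) + 2,
which is the closed form with r = p+1.
By the principle of mathematical induction, the result holds for all r ≥ 1.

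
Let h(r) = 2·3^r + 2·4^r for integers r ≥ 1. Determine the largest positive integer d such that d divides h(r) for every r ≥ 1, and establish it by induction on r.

d = 2

Computing the first values: h(1) = 14 and h(2) = 50; gcd(14, 50) = 2, so d ≤ 2.
We prove 2 | 2·3^r + 2·4^r for all r ≥ 1 by induction on r.
Base case (r = 1): h(1) = 14 = 2·(7), so 2 | h(1).
Inductive step: assume the claim holds for r = j, i.e. 2 | h(j). Then
h(j+1) − 4·h(j) = (2·3^(j+1) + 2·4^(j+1)) − 4·(2·3^j + 2·4^j) = (2)·3^j·(3 − 4) = (-2)·3^j. Since 2 | h(j) by the inductive hypothesis, 2 | 4·h(j); and 2 | -2 since -2 = 2·-1. Therefore 2 | h(j+1).
This completes the induction.
Therefore the largest such d is 2.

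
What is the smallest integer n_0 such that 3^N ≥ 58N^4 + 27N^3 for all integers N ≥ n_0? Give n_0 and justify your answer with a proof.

At N = 13: 1594323 < 1715857, so the inequality fails and n_0 ≥ 14. We prove 3^N ≥ 58N^4 + 27N^3 for all N ≥ 14.
Base case (N = 14): 3^N = 4782969 and 58N^4 + 27N^3 = 2302216, so 4782969 ≥ 2302216.
Suppose the result is true for N = m, so 3^m ≥ 58m^4 + 27m^3.
Then 3^(m + 1) = 3·(3^m) ≥ 3·(58m^4 + 27m^3).
Also, for m ≥ 14 we have 3·(58m^4 + 27m^3) ≥ 58(m+1)^4 + 27(m+1)^3, since 3·(58m^4 + 27m^3) − (58(m+1)^4 + 27(m+1)^3) = 116m^4 - 178m^3 - 429m^2 - 313m - 85, which is nonnegative for all m ≥ 14.
Combining, 3^(m + 1) ≥ 58(m+1)^4 + 27(m+1)^3.
Hence, by induction on N, the claim holds for every N ≥ 14.
Hence the smallest such n_0 is 14.

n_0 = 14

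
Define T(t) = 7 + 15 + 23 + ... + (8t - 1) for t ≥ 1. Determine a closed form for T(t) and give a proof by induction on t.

We claim T(t) = t(4t + 3) for all t ≥ 1.
Base case (t = 1): T(1) = 7, and the closed form gives 7. They agree.
Suppose the result is true for t = r, so T(r) = r(4r + 3).
Then T(r+1) = T(r) + (8r + 7) = (r(4r + 3)) + (8r + 7).
Simplifying, T(r+1) = (r + 1)(4r + 7) = (r+1)(4(r+1) + 3),
which is the closed form with t = r+1.
Hence, by induction on t, the claim holds for every t ≥ 1.

T(t) = t(4t + 3)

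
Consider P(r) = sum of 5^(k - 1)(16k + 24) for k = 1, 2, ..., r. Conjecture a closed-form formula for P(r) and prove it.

We claim P(r) = 5^r(4r + 5) - 5 for all r ≥ 1.
Base case (r = 1): P(1) = 40, and the closed form gives 40. They agree.
Suppose the result is true for r = k, so P(k) = 5^k(4k + 5) - 5.
Then P(k+1) = P(k) + (5^k(16k + 40)) = (5^k(4k + 5) - 5) + (5^k(16k + 40)).
Simplifying, P(k+1) = 20·5^k·k + 45·5^k - 5 = 5^(k+1)(4(k+1) + 5) - 5,
which is the closed form with r = k+1.
By the principle of mathematical induction, the result holds for all r ≥ 1.

P(r) = 5^r(4r + 5) - 5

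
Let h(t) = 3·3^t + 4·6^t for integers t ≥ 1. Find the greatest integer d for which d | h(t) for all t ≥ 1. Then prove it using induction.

Computing the first values: h(1) = 33 and h(2) = 171; gcd(33, 171) = 3, so d ≤ 3.
We prove 3 | 3·3^t + 4·6^t for all t ≥ 1 by induction on t.
Base case (t = 1): h(1) = 33 = 3·(11), so 3 | h(1).
Inductive step: suppose the statement holds for some i ≥ 1, i.e. 3 | h(i). Then
h(i+1) − 6·h(i) = (3·3^(i+1) + 4·6^(i+1)) − 6·(3·3^i + 4·6^i) = (3)·3^i·(3 − 6) = (-9)·3^i. Since 3 | h(i) by the inductive hypothesis, 3 | 6·h(i); and 3 | -9 since -9 = 3·-3. Therefore 3 | h(i+1).
By the principle of mathematical induction, the result holds for all t ≥ 1.
Therefore the largest such d is 3.

d = 3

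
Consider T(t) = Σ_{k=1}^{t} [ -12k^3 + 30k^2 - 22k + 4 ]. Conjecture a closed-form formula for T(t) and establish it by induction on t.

We claim T(t) = -t(t - 1)^2·(3t + 2) for all t ≥ 1.
When t = 1: T(1) = 0, and the closed form gives 0. They agree.
Inductive step: suppose the statement holds for some k ≥ 1, so T(k) = k(-3k^3 + 4k^2 + k - 2).
Then T(k+1) = T(k) + (2k(-6k^2 - 3k + 1)) = (k(-3k^3 + 4k^2 + k - 2)) + (2k(-6k^2 - 3k + 1)).
Simplifying, T(k+1) = -k^2·(k + 1)(3k + 5) = -(k+1)((k+1) - 1)^2·(3(k+1) + 2),
which is the closed form with t = k+1.
By the principle of mathematical induction, the result holds for all t ≥ 1.

T(t) = -t(t - 1)^2·(3t + 2)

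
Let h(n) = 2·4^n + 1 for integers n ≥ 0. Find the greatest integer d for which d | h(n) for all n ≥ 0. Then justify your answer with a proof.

d = 3

Computing the first values: h(0) = 3 and h(1) = 9; gcd(3, 9) = 3, so d ≤ 3.
We prove 3 | 2·4^n + 1 for all n ≥ 0 by induction on n.
When n = 0: h(0) = 3 = 3·(1), so 3 | h(0).
Inductive step: suppose the statement holds for some m ≥ 0, i.e. 3 | h(m). Then
h(m+1) = 2·4^(m+1) + 1 = 4·(2·4^m + 1) - 3 = 4·h(m) - 3. The first term is divisible by 3 by the inductive hypothesis, and -3 is divisible by 3. Hence 3 | h(m+1).
This completes the induction.
Therefore the largest such d is 3.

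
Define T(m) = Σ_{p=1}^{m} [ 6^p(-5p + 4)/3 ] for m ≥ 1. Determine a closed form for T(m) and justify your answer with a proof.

We claim T(m) = 2·6^m(-m + 1) - 2 for all m ≥ 1.
Base case (m = 1): T(1) = -2, and the closed form gives -2. They agree.
Inductive step: assume the claim holds for m = p, so T(p) = 2·6^p(-p + 1) - 2.
Then T(p+1) = T(p) + (6^p(-10p - 2)) = (2·6^p(-p + 1) - 2) + (6^p(-10p - 2)).
Simplifying, T(p+1) = -12·6^p·p - 2 = 2·6^(p+1)(-(p+1) + 1) - 2,
which is the closed form with m = p+1.
Hence, by induction on m, the claim holds for every m ≥ 1.

T(m) = 2·6^m(-m + 1) - 2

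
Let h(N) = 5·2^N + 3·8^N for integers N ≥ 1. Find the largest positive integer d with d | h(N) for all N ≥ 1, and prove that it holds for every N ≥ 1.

d = 2

Computing the first values: h(1) = 34 and h(2) = 212; gcd(34, 212) = 2, so d ≤ 2.
We prove 2 | 5·2^N + 3·8^N for all N ≥ 1 by induction on N.
Base case (N = 1): h(1) = 34 = 2·(17), so 2 | h(1).
Inductive step: suppose the statement holds for some k ≥ 1, i.e. 2 | h(k). Then
h(k+1) − 8·h(k) = (5·2^(k+1) + 3·8^(k+1)) − 8·(5·2^k + 3·8^k) = (5)·2^k·(2 − 8) = (-30)·2^k. Since 2 | h(k) by the inductive hypothesis, 2 | 8·h(k); and 2 | -30 since -30 = 2·-15. Therefore 2 | h(k+1).
By induction, the statement is established for all N ≥ 1.
Therefore the largest such d is 2.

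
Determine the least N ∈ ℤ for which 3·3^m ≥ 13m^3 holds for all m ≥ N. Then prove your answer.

At m = 6: 2187 < 2808, so the inequality fails and N ≥ 7. We prove 3·3^m ≥ 13m^3 for all m ≥ 7.
For the base case m = 7: 3·3^m = 6561 and 13m^3 = 4459, so 6561 ≥ 4459.
Inductive step: suppose the statement holds for some p ≥ 7, so 3·3^p ≥ 13p^3.
Then 3·3^(p + 1) = 3·(3·3^p) ≥ 3·(13p^3).
Also, for p ≥ 7 we have 3·(13p^3) ≥ 13(p+1)^3, since 3 ≥ (1 + 1/p)^3 for all p ≥ 7.
Combining, 3·3^(p + 1) ≥ 13(p+1)^3.
By induction, the statement is established for all m ≥ 7.
Hence the smallest such N is 7.

N = 7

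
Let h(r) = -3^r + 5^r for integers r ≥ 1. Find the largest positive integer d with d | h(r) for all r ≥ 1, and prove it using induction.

d = 2

Computing the first values: h(1) = 2 and h(2) = 16; gcd(2, 16) = 2, so d ≤ 2.
We prove 2 | -3^r + 5^r for all r ≥ 1 by induction on r.
When r = 1: h(1) = 2 = 2·(1), so 2 | h(1).
Inductive step: assume the claim holds for r = j, i.e. 2 | h(j). Then
5^{j+1} − 3^{j+1} = 5·5^j − 3·3^j = 5·(5^j − 3^j) + (2)·3^j. The first term is divisible by 2 by the inductive hypothesis, and the second term (2)·3^j is divisible by 2 since 2 | 2. Hence 2 | h(j+1).
By the principle of mathematical induction, the result holds for all r ≥ 1.
Therefore the largest such d is 2.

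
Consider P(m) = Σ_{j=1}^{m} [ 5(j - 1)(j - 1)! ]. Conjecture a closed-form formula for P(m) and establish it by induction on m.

P(m) = 5m! - 5

We claim P(m) = 5m! - 5 for all m ≥ 1.
Base case (m = 1): P(1) = 0, and the closed form gives 0. They agree.
Suppose the result is true for m = j, so P(j) = 5j! - 5.
Then P(j+1) = P(j) + (5j·j!) = (5j! - 5) + (5j·j!).
Simplifying, P(j+1) = 5(j+1)! - 5,
which is the closed form with m = j+1.
This completes the induction.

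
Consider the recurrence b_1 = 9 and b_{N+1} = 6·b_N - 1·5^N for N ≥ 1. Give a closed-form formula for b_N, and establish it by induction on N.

Computing the first terms: b_1 = 9, b_2 = 49, b_3 = 269. This suggests b_N = 5^N + 4·6^(N - 1).
When N = 1: the formula gives 9 = 9 = b_1.
Inductive step: suppose the statement holds for some r ≥ 1, so b_r = 5^r + 4·6^(r - 1).
Then b_{r+1} = 6·b_r - 1·5^r = 6·(5^r + 4·6^(r - 1)) - 1·5^r = 5^(r + 1) + 4·6^r = 5^(r+1) + 4·6^((r+1) - 1),
which is the claimed formula at N = r+1.
By the principle of mathematical induction, the result holds for all N ≥ 1.

b_N = 5^N + 4·6^(N - 1)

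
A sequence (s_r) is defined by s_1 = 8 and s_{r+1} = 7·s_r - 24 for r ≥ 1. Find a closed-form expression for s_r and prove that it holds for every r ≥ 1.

Computing the first terms: s_1 = 8, s_2 = 32, s_3 = 200. This suggests s_r = 4·7^(r - 1) + 4.
For the base case r = 1: the formula gives 8 = 8 = s_1.
For the inductive step, assume it holds for an arbitrary m ≥ 1, so s_m = 4·7^(m - 1) + 4.
Then s_{m+1} = 7·s_m - 24 = 7·(4·7^(m - 1) + 4) - 24 = 4·7^m + 4 = 4·7^((m+1) - 1) + 4,
which is the claimed formula at r = m+1.
Hence, by induction on r, the claim holds for every r ≥ 1.

s_r = 4·7^(r - 1) + 4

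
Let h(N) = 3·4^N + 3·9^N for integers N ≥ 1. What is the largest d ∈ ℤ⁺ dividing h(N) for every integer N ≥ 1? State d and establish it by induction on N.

Computing the first values: h(1) = 39 and h(2) = 291; gcd(39, 291) = 3, so d ≤ 3.
We prove 3 | 3·4^N + 3·9^N for all N ≥ 1 by induction on N.
Base step (N = 1): h(1) = 39 = 3·(13), so 3 | h(1).
Suppose the result is true for N = j, i.e. 3 | h(j). Then
h(j+1) − 9·h(j) = (3·4^(j+1) + 3·9^(j+1)) − 9·(3·4^j + 3·9^j) = (3)·4^j·(4 − 9) = (-15)·4^j. Since 3 | h(j) by the inductive hypothesis, 3 | 9·h(j); and 3 | -15 since -15 = 3·-5. Therefore 3 | h(j+1).
By the principle of mathematical induction, the result holds for all N ≥ 1.
Therefore the largest such d is 3.

d = 3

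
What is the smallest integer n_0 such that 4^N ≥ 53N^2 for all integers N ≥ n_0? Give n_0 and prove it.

n_0 = 6

At N = 5: 1024 < 1325, so the inequality fails and n_0 ≥ 6. We prove 4^N ≥ 53N^2 for all N ≥ 6.
When N = 6: 4^N = 4096 and 53N^2 = 1908, so 4096 ≥ 1908.
Inductive step: suppose the statement holds for some k ≥ 6, so 4^k ≥ 53k^2.
Then 4^(k + 1) = 4·(4^k) ≥ 4·(53k^2).
Also, for k ≥ 6 we have 4·(53k^2) ≥ 53(k+1)^2, since 4 ≥ (1 + 1/k)^2 for all k ≥ 6.
Combining, 4^(k + 1) ≥ 53(k+1)^2.
By induction, the statement is established for all N ≥ 6.
Hence the smallest such n_0 is 6.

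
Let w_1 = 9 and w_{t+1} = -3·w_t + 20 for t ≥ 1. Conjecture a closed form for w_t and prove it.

Computing the first terms: w_1 = 9, w_2 = -7, w_3 = 41. This suggests w_t = 4(-3)^(t - 1) + 5.
For the base case t = 1: the formula gives 9 = 9 = w_1.
For the inductive step, assume it holds for an arbitrary i ≥ 1, so w_i = 4(-3)^(i - 1) + 5.
Then w_{i+1} = -3·w_i + 20 = -3·(4(-3)^(i - 1) + 5) + 20 = 4(-3)^i + 5 = 4(-3)^((i+1) - 1) + 5,
which is the claimed formula at t = i+1.
This completes the induction.

w_t = 4(-3)^(t - 1) + 5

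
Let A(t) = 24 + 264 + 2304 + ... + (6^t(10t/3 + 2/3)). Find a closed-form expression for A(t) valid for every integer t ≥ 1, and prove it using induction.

A(t) = 4·6^t·t

We claim A(t) = 4·6^t·t for all t ≥ 1.
When t = 1: A(1) = 24, and the closed form gives 24. They agree.
Inductive step: suppose the statement holds for some j ≥ 1, so A(j) = 4·6^j·j.
Then A(j+1) = A(j) + (6^j(20j + 24)) = (4·6^j·j) + (6^j(20j + 24)).
Simplifying, A(j+1) = 24·6^j(j + 1) = 4·6^(j+1)·(j+1),
which is the closed form with t = j+1.
Hence, by induction on t, the claim holds for every t ≥ 1.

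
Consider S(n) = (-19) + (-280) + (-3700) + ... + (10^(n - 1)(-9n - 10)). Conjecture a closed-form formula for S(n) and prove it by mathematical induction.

S(n) = -10^n(n + 1) + 1

We claim S(n) = -10^n(n + 1) + 1 for all n ≥ 1.
When n = 1: S(1) = -19, and the closed form gives -19. They agree.
Inductive step: assume the claim holds for n = m, so S(m) = -10^m(m + 1) + 1.
Then S(m+1) = S(m) + (10^m(-9m - 19)) = (-10^m(m + 1) + 1) + (10^m(-9m - 19)).
Simplifying, S(m+1) = -10·10^m·m - 20·10^m + 1 = -10^(m+1)((m+1) + 1) + 1,
which is the closed form with n = m+1.
Hence, by induction on n, the claim holds for every n ≥ 1.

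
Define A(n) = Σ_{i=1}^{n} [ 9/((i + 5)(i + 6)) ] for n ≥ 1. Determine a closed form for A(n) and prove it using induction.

A(n) = 3n/(2(n + 6))

We claim A(n) = 3n/(2(n + 6)) for all n ≥ 1.
Base case (n = 1): A(1) = 3/14, and the closed form gives 3/14. They agree.
For the inductive step, assume it holds for an arbitrary i ≥ 1, so A(i) = 3i/(2(i + 6)).
Then A(i+1) = A(i) + (9/((i + 6)(i + 7))) = (3i/(2(i + 6))) + (9/((i + 6)(i + 7))).
Simplifying, A(i+1) = 3(i + 1)/(2(i + 7)) = 3(i+1)/(2((i+1) + 6)),
which is the closed form with n = i+1.
This completes the induction.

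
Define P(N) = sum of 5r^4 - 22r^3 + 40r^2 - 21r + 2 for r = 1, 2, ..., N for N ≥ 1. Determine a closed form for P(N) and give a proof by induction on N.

P(N) = N(N^4 - 3N^3 + 4N^2 + 4N - 2)

We claim P(N) = N(N^4 - 3N^3 + 4N^2 + 4N - 2) for all N ≥ 1.
Base step (N = 1): P(1) = 4, and the closed form gives 4. They agree.
Suppose the result is true for N = r, so P(r) = r(r^4 - 3r^3 + 4r^2 + 4r - 2).
Then P(r+1) = P(r) + (5r^4 - 2r^3 + 4r^2 + 13r + 4) = (r(r^4 - 3r^3 + 4r^2 + 4r - 2)) + (5r^4 - 2r^3 + 4r^2 + 13r + 4).
Simplifying, P(r+1) = (r + 1)(r^4 + r^3 + r^2 + 7r + 4) = (r+1)((r+1)^4 - 3(r+1)^3 + 4(r+1)^2 + 4(r+1) - 2),
which is the closed form with N = r+1.
Hence, by induction on N, the claim holds for every N ≥ 1.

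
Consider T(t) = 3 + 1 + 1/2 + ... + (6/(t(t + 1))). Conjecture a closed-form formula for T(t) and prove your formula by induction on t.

T(t) = 6t/(t + 1)

We claim T(t) = 6t/(t + 1) for all t ≥ 1.
Base case (t = 1): T(1) = 3, and the closed form gives 3. They agree.
Inductive step: suppose the statement holds for some i ≥ 1, so T(i) = 6i/(i + 1).
Then T(i+1) = T(i) + (6/((i + 1)(i + 2))) = (6i/(i + 1)) + (6/((i + 1)(i + 2))).
Simplifying, T(i+1) = 6(i + 1)/(i + 2) = 6(i+1)/((i+1) + 1),
which is the closed form with t = i+1.
This completes the induction.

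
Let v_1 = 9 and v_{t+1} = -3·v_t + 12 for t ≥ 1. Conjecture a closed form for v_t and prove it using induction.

v_t = -2(-3)^t + 3

Computing the first terms: v_1 = 9, v_2 = -15, v_3 = 57. This suggests v_t = -2(-3)^t + 3.
When t = 1: the formula gives 9 = 9 = v_1.
Suppose the result is true for t = m, so v_m = -2(-3)^m + 3.
Then v_{m+1} = -3·v_m + 12 = -3·(-2(-3)^m + 3) + 12 = -2(-3)^(m + 1) + 3,
which is the claimed formula at t = m+1.
By induction, the statement is established for all t ≥ 1.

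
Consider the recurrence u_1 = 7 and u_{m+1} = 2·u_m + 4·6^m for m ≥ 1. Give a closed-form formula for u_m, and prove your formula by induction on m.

u_m = 2^(m - 1) + 6^m

Computing the first terms: u_1 = 7, u_2 = 38, u_3 = 220. This suggests u_m = 2^(m - 1) + 6^m.
When m = 1: the formula gives 7 = 7 = u_1.
For the inductive step, assume it holds for an arbitrary i ≥ 1, so u_i = 2^(i - 1) + 6^i.
Then u_{i+1} = 2·u_i + 4·6^i = 2·(2^(i - 1) + 6^i) + 4·6^i = 2^i + 6^(i + 1) = 2^((i+1) - 1) + 6^(i+1),
which is the claimed formula at m = i+1.
This completes the induction.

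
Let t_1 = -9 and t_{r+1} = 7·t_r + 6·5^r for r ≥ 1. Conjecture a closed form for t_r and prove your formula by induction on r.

t_r = -3·5^r + 6·7^(r - 1)

Computing the first terms: t_1 = -9, t_2 = -33, t_3 = -81. This suggests t_r = -3·5^r + 6·7^(r - 1).
For the base case r = 1: the formula gives -9 = -9 = t_1.
Suppose the result is true for r = j, so t_j = -3·5^j + 6·7^(j - 1).
Then t_{j+1} = 7·t_j + 6·5^j = 7·(-3·5^j + 6·7^(j - 1)) + 6·5^j = -3·5^(j + 1) + 6·7^j = -3·5^(j+1) + 6·7^((j+1) - 1),
which is the claimed formula at r = j+1.
This completes the induction.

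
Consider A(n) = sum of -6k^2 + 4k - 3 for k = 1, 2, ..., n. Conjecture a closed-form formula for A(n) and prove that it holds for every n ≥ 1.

A(n) = -n(2n^2 + n + 2)

We claim A(n) = -n(2n^2 + n + 2) for all n ≥ 1.
When n = 1: A(1) = -5, and the closed form gives -5. They agree.
Inductive step: suppose the statement holds for some k ≥ 1, so A(k) = k(-2k^2 - k - 2).
Then A(k+1) = A(k) + (4k - 6(k + 1)^2 + 1) = (k(-2k^2 - k - 2)) + (4k - 6(k + 1)^2 + 1).
Simplifying, A(k+1) = -(k + 1)(2k^2 + 5k + 5) = -(k+1)(2(k+1)^2 + (k+1) + 2),
which is the closed form with n = k+1.
This completes the induction.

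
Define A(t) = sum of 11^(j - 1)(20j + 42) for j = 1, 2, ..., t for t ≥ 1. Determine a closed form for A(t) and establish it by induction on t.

We claim A(t) = 2·11^t(t + 2) - 4 for all t ≥ 1.
Base step (t = 1): A(1) = 62, and the closed form gives 62. They agree.
Suppose the result is true for t = j, so A(j) = 2·11^j(j + 2) - 4.
Then A(j+1) = A(j) + (11^j(20j + 62)) = (2·11^j(j + 2) - 4) + (11^j(20j + 62)).
Simplifying, A(j+1) = 22·11^j·j + 66·11^j - 4 = 2·11^(j+1)((j+1) + 2) - 4,
which is the closed form with t = j+1.
By the principle of mathematical induction, the result holds for all t ≥ 1.

A(t) = 2·11^t(t + 2) - 4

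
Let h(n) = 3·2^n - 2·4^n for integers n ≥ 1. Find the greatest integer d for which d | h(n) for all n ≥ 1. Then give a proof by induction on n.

Computing the first values: h(1) = -2 and h(2) = -20; gcd(-2, -20) = 2, so d ≤ 2.
We prove 2 | 3·2^n - 2·4^n for all n ≥ 1 by induction on n.
For the base case n = 1: h(1) = -2 = 2·(-1), so 2 | h(1).
Suppose the result is true for n = i, i.e. 2 | h(i). Then
h(i+1) − 4·h(i) = (3·2^(i+1) - 2·4^(i+1)) − 4·(3·2^i - 2·4^i) = (3)·2^i·(2 − 4) = (-6)·2^i. Since 2 | h(i) by the inductive hypothesis, 2 | 4·h(i); and 2 | -6 since -6 = 2·-3. Therefore 2 | h(i+1).
By the principle of mathematical induction, the result holds for all n ≥ 1.
Therefore the largest such d is 2.

d = 2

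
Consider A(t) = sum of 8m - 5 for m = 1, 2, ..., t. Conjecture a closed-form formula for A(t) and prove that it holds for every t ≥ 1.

We claim A(t) = t(4t - 1) for all t ≥ 1.
Base case (t = 1): A(1) = 3, and the closed form gives 3. They agree.
Inductive step: suppose the statement holds for some m ≥ 1, so A(m) = m(4m - 1).
Then A(m+1) = A(m) + (8m + 3) = (m(4m - 1)) + (8m + 3).
Simplifying, A(m+1) = (m + 1)(4m + 3) = (m+1)(4(m+1) - 1),
which is the closed form with t = m+1.
By the principle of mathematical induction, the result holds for all t ≥ 1.

A(t) = t(4t - 1)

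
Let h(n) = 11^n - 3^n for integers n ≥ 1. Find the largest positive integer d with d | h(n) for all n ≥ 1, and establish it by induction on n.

Computing the first values: h(1) = 8 and h(2) = 112; gcd(8, 112) = 8, so d ≤ 8.
We prove 8 | 11^n - 3^n for all n ≥ 1 by induction on n.
When n = 1: h(1) = 8 = 8·(1), so 8 | h(1).
For the inductive step, assume it holds for an arbitrary p ≥ 1, i.e. 8 | h(p). Then
11^{p+1} − 3^{p+1} = 11·11^p − 3·3^p = 11·(11^p − 3^p) + (8)·3^p. The first term is divisible by 8 by the inductive hypothesis, and the second term (8)·3^p is divisible by 8 since 8 | 8. Hence 8 | h(p+1).
This completes the induction.
Therefore the largest such d is 8.

d = 8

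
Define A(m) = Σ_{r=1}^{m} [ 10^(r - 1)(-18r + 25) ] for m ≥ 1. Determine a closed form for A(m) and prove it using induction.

A(m) = 10^m(-2m + 3) - 3

We claim A(m) = 10^m(-2m + 3) - 3 for all m ≥ 1.
When m = 1: A(1) = 7, and the closed form gives 7. They agree.
Inductive step: assume the claim holds for m = r, so A(r) = 10^r(-2r + 3) - 3.
Then A(r+1) = A(r) + (10^r(-18r + 7)) = (10^r(-2r + 3) - 3) + (10^r(-18r + 7)).
Simplifying, A(r+1) = -20·10^r·r + 10·10^r - 3 = 10^(r+1)(-2(r+1) + 3) - 3,
which is the closed form with m = r+1.
By induction, the statement is established for all m ≥ 1.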